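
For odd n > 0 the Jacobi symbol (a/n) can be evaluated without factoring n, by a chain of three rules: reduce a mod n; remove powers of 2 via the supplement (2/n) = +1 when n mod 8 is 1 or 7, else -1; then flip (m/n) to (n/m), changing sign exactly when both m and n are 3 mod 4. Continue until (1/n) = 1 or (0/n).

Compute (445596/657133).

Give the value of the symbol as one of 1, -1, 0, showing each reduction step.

factor out 2^2: 445596 = 2^2·111399; with 657133 mod 8 = 5, (2/657133) = -1; sign now +1; continue with (111399/657133)
flip (111399/657133) -> (657133/111399): both odd, 111399 mod 4 = 3, 657133 mod 4 = 1, so the flip contributes +1; sign now +1
(657133/111399): 657133 mod 111399 = 100138, so (657133/111399) = (100138/111399)
factor out 2^1: 100138 = 2^1·50069; with 111399 mod 8 = 7, (2/111399) = +1; sign now +1; continue with (50069/111399)
flip (50069/111399) -> (111399/50069): both odd, 50069 mod 4 = 1, 111399 mod 4 = 3, so the flip contributes +1; sign now +1
(111399/50069): 111399 mod 50069 = 11261, so (111399/50069) = (11261/50069)
flip (11261/50069) -> (50069/11261): both odd, 11261 mod 4 = 1, 50069 mod 4 = 1, so the flip contributes +1; sign now +1
(50069/11261): 50069 mod 11261 = 5025, so (50069/11261) = (5025/11261)
flip (5025/11261) -> (11261/5025): both odd, 5025 mod 4 = 1, 11261 mod 4 = 1, so the flip contributes +1; sign now +1
(11261/5025): 11261 mod 5025 = 1211, so (11261/5025) = (1211/5025)
flip (1211/5025) -> (5025/1211): both odd, 1211 mod 4 = 3, 5025 mod 4 = 1, so the flip contributes +1; sign now +1
(5025/1211): 5025 mod 1211 = 181, so (5025/1211) = (181/1211)
flip (181/1211) -> (1211/181): both odd, 181 mod 4 = 1, 1211 mod 4 = 3, so the flip contributes +1; sign now +1
(1211/181): 1211 mod 181 = 125, so (1211/181) = (125/181)
flip (125/181) -> (181/125): both odd, 125 mod 4 = 1, 181 mod 4 = 1, so the flip contributes +1; sign now +1
(181/125): 181 mod 125 = 56, so (181/125) = (56/125)
factor out 2^3: 56 = 2^3·7; with 125 mod 8 = 5, (2/125) = -1; sign now -1; continue with (7/125)
flip (7/125) -> (125/7): both odd, 7 mod 4 = 3, 125 mod 4 = 1, so the flip contributes +1; sign now -1
(125/7): 125 mod 7 = 6, so (125/7) = (6/7)
factor out 2^1: 6 = 2^1·3; with 7 mod 8 = 7, (2/7) = +1; sign now -1; continue with (3/7)
flip (3/7) -> (7/3): both odd, 3 mod 4 = 3, 7 mod 4 = 3, so the flip contributes -1; sign now +1
(7/3): 7 mod 3 = 1, so (7/3) = (1/3)
reached (1/3) = 1, so the symbol is +1

1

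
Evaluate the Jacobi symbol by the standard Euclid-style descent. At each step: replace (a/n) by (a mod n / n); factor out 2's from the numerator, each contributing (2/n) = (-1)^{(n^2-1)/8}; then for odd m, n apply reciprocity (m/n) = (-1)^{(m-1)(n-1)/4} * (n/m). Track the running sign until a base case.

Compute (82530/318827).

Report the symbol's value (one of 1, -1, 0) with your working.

82530 = 2^1·41265; (2/318827) = -1 since 318827 mod 8 = 3, so (82530/318827) = (-1)^1·(41265/318827); sign now -1
reciprocity: (41265/318827) = +1·(318827/41265) since 41265 mod 4 = 1, 318827 mod 4 = 3; sign now -1
(318827/41265) = (29972/41265)   [reduce mod 41265]
29972 = 2^2·7493; (2/41265) = +1 since 41265 mod 8 = 1, so (29972/41265) = (+1)^2·(7493/41265); sign now -1
reciprocity: (7493/41265) = +1·(41265/7493) since 7493 mod 4 = 1, 41265 mod 4 = 1; sign now -1
(41265/7493) = (3800/7493)   [reduce mod 7493]
3800 = 2^3·475; (2/7493) = -1 since 7493 mod 8 = 5, so (3800/7493) = (-1)^3·(475/7493); sign now +1
reciprocity: (475/7493) = +1·(7493/475) since 475 mod 4 = 3, 7493 mod 4 = 1; sign now +1
(7493/475) = (368/475)   [reduce mod 475]
368 = 2^4·23; (2/475) = -1 since 475 mod 8 = 3, so (368/475) = (-1)^4·(23/475); sign now +1
reciprocity: (23/475) = -1·(475/23) since 23 mod 4 = 3, 475 mod 4 = 3; sign now -1
(475/23) = (15/23)   [reduce mod 23]
reciprocity: (15/23) = -1·(23/15) since 15 mod 4 = 3, 23 mod 4 = 3; sign now +1
(23/15) = (8/15)   [reduce mod 15]
8 = 2^3·1; (2/15) = +1 since 15 mod 8 = 7, so (8/15) = (+1)^3·(1/15); sign now +1
(1/15) = 1; final value = sign = +1

1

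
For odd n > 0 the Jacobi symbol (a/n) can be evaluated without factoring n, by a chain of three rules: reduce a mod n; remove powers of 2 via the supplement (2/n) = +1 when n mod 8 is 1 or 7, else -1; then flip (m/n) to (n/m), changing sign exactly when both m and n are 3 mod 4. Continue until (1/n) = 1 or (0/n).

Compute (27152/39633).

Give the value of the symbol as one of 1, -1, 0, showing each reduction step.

1

27152 = 2^4·1697; (2/39633) = +1 since 39633 mod 8 = 1, so (27152/39633) = (+1)^4·(1697/39633); sign now +1
reciprocity: (1697/39633) = +1·(39633/1697) since 1697 mod 4 = 1, 39633 mod 4 = 1; sign now +1
(39633/1697) = (602/1697)   [reduce mod 1697]
602 = 2^1·301; (2/1697) = +1 since 1697 mod 8 = 1, so (602/1697) = (+1)^1·(301/1697); sign now +1
reciprocity: (301/1697) = +1·(1697/301) since 301 mod 4 = 1, 1697 mod 4 = 1; sign now +1
(1697/301) = (192/301)   [reduce mod 301]
192 = 2^6·3; (2/301) = -1 since 301 mod 8 = 5, so (192/301) = (-1)^6·(3/301); sign now +1
reciprocity: (3/301) = +1·(301/3) since 3 mod 4 = 3, 301 mod 4 = 1; sign now +1
(301/3) = (1/3)   [reduce mod 3]
(1/3) = 1; final value = sign = +1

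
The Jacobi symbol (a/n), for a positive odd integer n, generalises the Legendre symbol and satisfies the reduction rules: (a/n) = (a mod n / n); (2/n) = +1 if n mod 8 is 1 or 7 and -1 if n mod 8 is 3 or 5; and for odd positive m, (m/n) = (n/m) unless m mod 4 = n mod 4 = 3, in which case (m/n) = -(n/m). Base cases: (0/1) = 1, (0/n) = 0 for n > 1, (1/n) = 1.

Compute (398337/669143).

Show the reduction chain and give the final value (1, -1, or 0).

reciprocity: (398337/669143) = +1·(669143/398337) since 398337 mod 4 = 1, 669143 mod 4 = 3; sign now +1
(669143/398337) = (270806/398337)   [reduce mod 398337]
270806 = 2^1·135403; (2/398337) = +1 since 398337 mod 8 = 1, so (270806/398337) = (+1)^1·(135403/398337); sign now +1
reciprocity: (135403/398337) = +1·(398337/135403) since 135403 mod 4 = 3, 398337 mod 4 = 1; sign now +1
(398337/135403) = (127531/135403)   [reduce mod 135403]
reciprocity: (127531/135403) = -1·(135403/127531) since 127531 mod 4 = 3, 135403 mod 4 = 3; sign now -1
(135403/127531) = (7872/127531)   [reduce mod 127531]
7872 = 2^6·123; (2/127531) = -1 since 127531 mod 8 = 3, so (7872/127531) = (-1)^6·(123/127531); sign now -1
reciprocity: (123/127531) = -1·(127531/123) since 123 mod 4 = 3, 127531 mod 4 = 3; sign now +1
(127531/123) = (103/123)   [reduce mod 123]
reciprocity: (103/123) = -1·(123/103) since 103 mod 4 = 3, 123 mod 4 = 3; sign now -1
(123/103) = (20/103)   [reduce mod 103]
20 = 2^2·5; (2/103) = +1 since 103 mod 8 = 7, so (20/103) = (+1)^2·(5/103); sign now -1
reciprocity: (5/103) = +1·(103/5) since 5 mod 4 = 1, 103 mod 4 = 3; sign now -1
(103/5) = (3/5)   [reduce mod 5]
reciprocity: (3/5) = +1·(5/3) since 3 mod 4 = 3, 5 mod 4 = 1; sign now -1
(5/3) = (2/3)   [reduce mod 3]
2 = 2^1·1; (2/3) = -1 since 3 mod 8 = 3, so (2/3) = (-1)^1·(1/3); sign now +1
(1/3) = 1; final value = sign = +1

1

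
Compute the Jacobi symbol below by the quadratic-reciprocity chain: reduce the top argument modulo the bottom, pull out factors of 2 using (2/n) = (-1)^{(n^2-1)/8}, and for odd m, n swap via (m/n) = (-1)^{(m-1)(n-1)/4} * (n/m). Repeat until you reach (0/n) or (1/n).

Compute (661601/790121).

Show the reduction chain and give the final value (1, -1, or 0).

flip (661601/790121) -> (790121/661601): both odd, 661601 mod 4 = 1, 790121 mod 4 = 1, so the flip contributes +1; sign now +1
(790121/661601): 790121 mod 661601 = 128520, so (790121/661601) = (128520/661601)
factor out 2^3: 128520 = 2^3·16065; with 661601 mod 8 = 1, (2/661601) = +1; sign now +1; continue with (16065/661601)
flip (16065/661601) -> (661601/16065): both odd, 16065 mod 4 = 1, 661601 mod 4 = 1, so the flip contributes +1; sign now +1
(661601/16065): 661601 mod 16065 = 2936, so (661601/16065) = (2936/16065)
factor out 2^3: 2936 = 2^3·367; with 16065 mod 8 = 1, (2/16065) = +1; sign now +1; continue with (367/16065)
flip (367/16065) -> (16065/367): both odd, 367 mod 4 = 3, 16065 mod 4 = 1, so the flip contributes +1; sign now +1
(16065/367): 16065 mod 367 = 284, so (16065/367) = (284/367)
factor out 2^2: 284 = 2^2·71; with 367 mod 8 = 7, (2/367) = +1; sign now +1; continue with (71/367)
flip (71/367) -> (367/71): both odd, 71 mod 4 = 3, 367 mod 4 = 3, so the flip contributes -1; sign now -1
(367/71): 367 mod 71 = 12, so (367/71) = (12/71)
factor out 2^2: 12 = 2^2·3; with 71 mod 8 = 7, (2/71) = +1; sign now -1; continue with (3/71)
flip (3/71) -> (71/3): both odd, 3 mod 4 = 3, 71 mod 4 = 3, so the flip contributes -1; sign now +1
(71/3): 71 mod 3 = 2, so (71/3) = (2/3)
factor out 2^1: 2 = 2^1·1; with 3 mod 8 = 3, (2/3) = -1; sign now -1; continue with (1/3)
reached (1/3) = 1, so the symbol is -1

-1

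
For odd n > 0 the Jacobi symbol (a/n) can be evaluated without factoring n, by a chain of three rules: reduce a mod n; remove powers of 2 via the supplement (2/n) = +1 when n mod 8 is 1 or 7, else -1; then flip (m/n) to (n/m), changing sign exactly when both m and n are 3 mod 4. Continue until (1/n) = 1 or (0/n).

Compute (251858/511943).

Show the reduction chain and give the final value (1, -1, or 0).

1

251858 = 2^1·125929; (2/511943) = +1 since 511943 mod 8 = 7, so (251858/511943) = (+1)^1·(125929/511943); sign now +1
reciprocity: (125929/511943) = +1·(511943/125929) since 125929 mod 4 = 1, 511943 mod 4 = 3; sign now +1
(511943/125929) = (8227/125929)   [reduce mod 125929]
reciprocity: (8227/125929) = +1·(125929/8227) since 8227 mod 4 = 3, 125929 mod 4 = 1; sign now +1
(125929/8227) = (2524/8227)   [reduce mod 8227]
2524 = 2^2·631; (2/8227) = -1 since 8227 mod 8 = 3, so (2524/8227) = (-1)^2·(631/8227); sign now +1
reciprocity: (631/8227) = -1·(8227/631) since 631 mod 4 = 3, 8227 mod 4 = 3; sign now -1
(8227/631) = (24/631)   [reduce mod 631]
24 = 2^3·3; (2/631) = +1 since 631 mod 8 = 7, so (24/631) = (+1)^3·(3/631); sign now -1
reciprocity: (3/631) = -1·(631/3) since 3 mod 4 = 3, 631 mod 4 = 3; sign now +1
(631/3) = (1/3)   [reduce mod 3]
(1/3) = 1; final value = sign = +1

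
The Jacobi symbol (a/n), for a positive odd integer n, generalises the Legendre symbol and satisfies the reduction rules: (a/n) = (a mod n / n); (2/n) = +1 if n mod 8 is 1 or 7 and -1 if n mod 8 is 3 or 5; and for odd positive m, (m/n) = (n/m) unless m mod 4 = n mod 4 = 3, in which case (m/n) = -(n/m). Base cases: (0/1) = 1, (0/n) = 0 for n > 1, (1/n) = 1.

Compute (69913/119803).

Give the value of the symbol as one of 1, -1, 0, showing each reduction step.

1

flip (69913/119803) -> (119803/69913): both odd, 69913 mod 4 = 1, 119803 mod 4 = 3, so the flip contributes +1; sign now +1
(119803/69913): 119803 mod 69913 = 49890, so (119803/69913) = (49890/69913)
factor out 2^1: 49890 = 2^1·24945; with 69913 mod 8 = 1, (2/69913) = +1; sign now +1; continue with (24945/69913)
flip (24945/69913) -> (69913/24945): both odd, 24945 mod 4 = 1, 69913 mod 4 = 1, so the flip contributes +1; sign now +1
(69913/24945): 69913 mod 24945 = 20023, so (69913/24945) = (20023/24945)
flip (20023/24945) -> (24945/20023): both odd, 20023 mod 4 = 3, 24945 mod 4 = 1, so the flip contributes +1; sign now +1
(24945/20023): 24945 mod 20023 = 4922, so (24945/20023) = (4922/20023)
factor out 2^1: 4922 = 2^1·2461; with 20023 mod 8 = 7, (2/20023) = +1; sign now +1; continue with (2461/20023)
flip (2461/20023) -> (20023/2461): both odd, 2461 mod 4 = 1, 20023 mod 4 = 3, so the flip contributes +1; sign now +1
(20023/2461): 20023 mod 2461 = 335, so (20023/2461) = (335/2461)
flip (335/2461) -> (2461/335): both odd, 335 mod 4 = 3, 2461 mod 4 = 1, so the flip contributes +1; sign now +1
(2461/335): 2461 mod 335 = 116, so (2461/335) = (116/335)
factor out 2^2: 116 = 2^2·29; with 335 mod 8 = 7, (2/335) = +1; sign now +1; continue with (29/335)
flip (29/335) -> (335/29): both odd, 29 mod 4 = 1, 335 mod 4 = 3, so the flip contributes +1; sign now +1
(335/29): 335 mod 29 = 16, so (335/29) = (16/29)
factor out 2^4: 16 = 2^4·1; with 29 mod 8 = 5, (2/29) = -1; sign now +1; continue with (1/29)
reached (1/29) = 1, so the symbol is +1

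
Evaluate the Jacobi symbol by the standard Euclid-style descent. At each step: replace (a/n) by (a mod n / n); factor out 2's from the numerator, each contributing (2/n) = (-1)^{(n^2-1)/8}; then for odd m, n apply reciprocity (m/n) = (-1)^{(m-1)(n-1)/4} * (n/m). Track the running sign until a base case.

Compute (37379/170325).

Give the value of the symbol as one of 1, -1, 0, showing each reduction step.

-1

reciprocity: (37379/170325) = +1·(170325/37379) since 37379 mod 4 = 3, 170325 mod 4 = 1; sign now +1
(170325/37379) = (20809/37379)   [reduce mod 37379]
reciprocity: (20809/37379) = +1·(37379/20809) since 20809 mod 4 = 1, 37379 mod 4 = 3; sign now +1
(37379/20809) = (16570/20809)   [reduce mod 20809]
16570 = 2^1·8285; (2/20809) = +1 since 20809 mod 8 = 1, so (16570/20809) = (+1)^1·(8285/20809); sign now +1
reciprocity: (8285/20809) = +1·(20809/8285) since 8285 mod 4 = 1, 20809 mod 4 = 1; sign now +1
(20809/8285) = (4239/8285)   [reduce mod 8285]
reciprocity: (4239/8285) = +1·(8285/4239) since 4239 mod 4 = 3, 8285 mod 4 = 1; sign now +1
(8285/4239) = (4046/4239)   [reduce mod 4239]
4046 = 2^1·2023; (2/4239) = +1 since 4239 mod 8 = 7, so (4046/4239) = (+1)^1·(2023/4239); sign now +1
reciprocity: (2023/4239) = -1·(4239/2023) since 2023 mod 4 = 3, 4239 mod 4 = 3; sign now -1
(4239/2023) = (193/2023)   [reduce mod 2023]
reciprocity: (193/2023) = +1·(2023/193) since 193 mod 4 = 1, 2023 mod 4 = 3; sign now -1
(2023/193) = (93/193)   [reduce mod 193]
reciprocity: (93/193) = +1·(193/93) since 93 mod 4 = 1, 193 mod 4 = 1; sign now -1
(193/93) = (7/93)   [reduce mod 93]
reciprocity: (7/93) = +1·(93/7) since 7 mod 4 = 3, 93 mod 4 = 1; sign now -1
(93/7) = (2/7)   [reduce mod 7]
2 = 2^1·1; (2/7) = +1 since 7 mod 8 = 7, so (2/7) = (+1)^1·(1/7); sign now -1
(1/7) = 1; final value = sign = -1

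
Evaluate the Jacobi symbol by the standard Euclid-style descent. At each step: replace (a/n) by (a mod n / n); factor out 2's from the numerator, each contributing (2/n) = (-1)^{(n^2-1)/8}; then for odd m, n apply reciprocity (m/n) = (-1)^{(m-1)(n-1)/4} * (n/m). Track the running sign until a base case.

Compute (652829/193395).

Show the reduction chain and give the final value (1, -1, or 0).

1

(652829/193395): 652829 mod 193395 = 72644, so (652829/193395) = (72644/193395)
factor out 2^2: 72644 = 2^2·18161; with 193395 mod 8 = 3, (2/193395) = -1; sign now +1; continue with (18161/193395)
flip (18161/193395) -> (193395/18161): both odd, 18161 mod 4 = 1, 193395 mod 4 = 3, so the flip contributes +1; sign now +1
(193395/18161): 193395 mod 18161 = 11785, so (193395/18161) = (11785/18161)
flip (11785/18161) -> (18161/11785): both odd, 11785 mod 4 = 1, 18161 mod 4 = 1, so the flip contributes +1; sign now +1
(18161/11785): 18161 mod 11785 = 6376, so (18161/11785) = (6376/11785)
factor out 2^3: 6376 = 2^3·797; with 11785 mod 8 = 1, (2/11785) = +1; sign now +1; continue with (797/11785)
flip (797/11785) -> (11785/797): both odd, 797 mod 4 = 1, 11785 mod 4 = 1, so the flip contributes +1; sign now +1
(11785/797): 11785 mod 797 = 627, so (11785/797) = (627/797)
flip (627/797) -> (797/627): both odd, 627 mod 4 = 3, 797 mod 4 = 1, so the flip contributes +1; sign now +1
(797/627): 797 mod 627 = 170, so (797/627) = (170/627)
factor out 2^1: 170 = 2^1·85; with 627 mod 8 = 3, (2/627) = -1; sign now -1; continue with (85/627)
flip (85/627) -> (627/85): both odd, 85 mod 4 = 1, 627 mod 4 = 3, so the flip contributes +1; sign now -1
(627/85): 627 mod 85 = 32, so (627/85) = (32/85)
factor out 2^5: 32 = 2^5·1; with 85 mod 8 = 5, (2/85) = -1; sign now +1; continue with (1/85)
reached (1/85) = 1, so the symbol is +1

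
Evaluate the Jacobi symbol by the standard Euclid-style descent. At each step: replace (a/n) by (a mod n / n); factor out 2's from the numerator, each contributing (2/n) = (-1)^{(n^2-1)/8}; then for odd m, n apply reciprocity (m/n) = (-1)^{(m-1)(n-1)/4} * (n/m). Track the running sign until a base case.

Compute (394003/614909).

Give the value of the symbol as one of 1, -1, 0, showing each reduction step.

flip (394003/614909) -> (614909/394003): both odd, 394003 mod 4 = 3, 614909 mod 4 = 1, so the flip contributes +1; sign now +1
(614909/394003): 614909 mod 394003 = 220906, so (614909/394003) = (220906/394003)
factor out 2^1: 220906 = 2^1·110453; with 394003 mod 8 = 3, (2/394003) = -1; sign now -1; continue with (110453/394003)
flip (110453/394003) -> (394003/110453): both odd, 110453 mod 4 = 1, 394003 mod 4 = 3, so the flip contributes +1; sign now -1
(394003/110453): 394003 mod 110453 = 62644, so (394003/110453) = (62644/110453)
factor out 2^2: 62644 = 2^2·15661; with 110453 mod 8 = 5, (2/110453) = -1; sign now -1; continue with (15661/110453)
flip (15661/110453) -> (110453/15661): both odd, 15661 mod 4 = 1, 110453 mod 4 = 1, so the flip contributes +1; sign now -1
(110453/15661): 110453 mod 15661 = 826, so (110453/15661) = (826/15661)
factor out 2^1: 826 = 2^1·413; with 15661 mod 8 = 5, (2/15661) = -1; sign now +1; continue with (413/15661)
flip (413/15661) -> (15661/413): both odd, 413 mod 4 = 1, 15661 mod 4 = 1, so the flip contributes +1; sign now +1
(15661/413): 15661 mod 413 = 380, so (15661/413) = (380/413)
factor out 2^2: 380 = 2^2·95; with 413 mod 8 = 5, (2/413) = -1; sign now +1; continue with (95/413)
flip (95/413) -> (413/95): both odd, 95 mod 4 = 3, 413 mod 4 = 1, so the flip contributes +1; sign now +1
(413/95): 413 mod 95 = 33, so (413/95) = (33/95)
flip (33/95) -> (95/33): both odd, 33 mod 4 = 1, 95 mod 4 = 3, so the flip contributes +1; sign now +1
(95/33): 95 mod 33 = 29, so (95/33) = (29/33)
flip (29/33) -> (33/29): both odd, 29 mod 4 = 1, 33 mod 4 = 1, so the flip contributes +1; sign now +1
(33/29): 33 mod 29 = 4, so (33/29) = (4/29)
factor out 2^2: 4 = 2^2·1; with 29 mod 8 = 5, (2/29) = -1; sign now +1; continue with (1/29)
reached (1/29) = 1, so the symbol is +1

1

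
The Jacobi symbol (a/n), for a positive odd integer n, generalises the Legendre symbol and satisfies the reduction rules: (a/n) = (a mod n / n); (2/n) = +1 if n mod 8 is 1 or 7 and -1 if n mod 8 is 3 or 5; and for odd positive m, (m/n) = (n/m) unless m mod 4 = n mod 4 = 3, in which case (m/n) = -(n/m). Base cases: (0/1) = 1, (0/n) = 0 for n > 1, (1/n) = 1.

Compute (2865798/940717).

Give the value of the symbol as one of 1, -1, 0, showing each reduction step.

1

(2865798/940717): 2865798 mod 940717 = 43647, so (2865798/940717) = (43647/940717)
flip (43647/940717) -> (940717/43647): both odd, 43647 mod 4 = 3, 940717 mod 4 = 1, so the flip contributes +1; sign now +1
(940717/43647): 940717 mod 43647 = 24130, so (940717/43647) = (24130/43647)
factor out 2^1: 24130 = 2^1·12065; with 43647 mod 8 = 7, (2/43647) = +1; sign now +1; continue with (12065/43647)
flip (12065/43647) -> (43647/12065): both odd, 12065 mod 4 = 1, 43647 mod 4 = 3, so the flip contributes +1; sign now +1
(43647/12065): 43647 mod 12065 = 7452, so (43647/12065) = (7452/12065)
factor out 2^2: 7452 = 2^2·1863; with 12065 mod 8 = 1, (2/12065) = +1; sign now +1; continue with (1863/12065)
flip (1863/12065) -> (12065/1863): both odd, 1863 mod 4 = 3, 12065 mod 4 = 1, so the flip contributes +1; sign now +1
(12065/1863): 12065 mod 1863 = 887, so (12065/1863) = (887/1863)
flip (887/1863) -> (1863/887): both odd, 887 mod 4 = 3, 1863 mod 4 = 3, so the flip contributes -1; sign now -1
(1863/887): 1863 mod 887 = 89, so (1863/887) = (89/887)
flip (89/887) -> (887/89): both odd, 89 mod 4 = 1, 887 mod 4 = 3, so the flip contributes +1; sign now -1
(887/89): 887 mod 89 = 86, so (887/89) = (86/89)
factor out 2^1: 86 = 2^1·43; with 89 mod 8 = 1, (2/89) = +1; sign now -1; continue with (43/89)
flip (43/89) -> (89/43): both odd, 43 mod 4 = 3, 89 mod 4 = 1, so the flip contributes +1; sign now -1
(89/43): 89 mod 43 = 3, so (89/43) = (3/43)
flip (3/43) -> (43/3): both odd, 3 mod 4 = 3, 43 mod 4 = 3, so the flip contributes -1; sign now +1
(43/3): 43 mod 3 = 1, so (43/3) = (1/3)
reached (1/3) = 1, so the symbol is +1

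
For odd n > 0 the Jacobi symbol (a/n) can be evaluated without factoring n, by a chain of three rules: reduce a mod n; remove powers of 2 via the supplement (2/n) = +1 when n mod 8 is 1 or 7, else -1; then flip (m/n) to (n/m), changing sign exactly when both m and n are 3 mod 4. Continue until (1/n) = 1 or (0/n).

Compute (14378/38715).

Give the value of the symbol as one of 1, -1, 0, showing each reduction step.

1

factor out 2^1: 14378 = 2^1·7189; with 38715 mod 8 = 3, (2/38715) = -1; sign now -1; continue with (7189/38715)
flip (7189/38715) -> (38715/7189): both odd, 7189 mod 4 = 1, 38715 mod 4 = 3, so the flip contributes +1; sign now -1
(38715/7189): 38715 mod 7189 = 2770, so (38715/7189) = (2770/7189)
factor out 2^1: 2770 = 2^1·1385; with 7189 mod 8 = 5, (2/7189) = -1; sign now +1; continue with (1385/7189)
flip (1385/7189) -> (7189/1385): both odd, 1385 mod 4 = 1, 7189 mod 4 = 1, so the flip contributes +1; sign now +1
(7189/1385): 7189 mod 1385 = 264, so (7189/1385) = (264/1385)
factor out 2^3: 264 = 2^3·33; with 1385 mod 8 = 1, (2/1385) = +1; sign now +1; continue with (33/1385)
flip (33/1385) -> (1385/33): both odd, 33 mod 4 = 1, 1385 mod 4 = 1, so the flip contributes +1; sign now +1
(1385/33): 1385 mod 33 = 32, so (1385/33) = (32/33)
factor out 2^5: 32 = 2^5·1; with 33 mod 8 = 1, (2/33) = +1; sign now +1; continue with (1/33)
reached (1/33) = 1, so the symbol is +1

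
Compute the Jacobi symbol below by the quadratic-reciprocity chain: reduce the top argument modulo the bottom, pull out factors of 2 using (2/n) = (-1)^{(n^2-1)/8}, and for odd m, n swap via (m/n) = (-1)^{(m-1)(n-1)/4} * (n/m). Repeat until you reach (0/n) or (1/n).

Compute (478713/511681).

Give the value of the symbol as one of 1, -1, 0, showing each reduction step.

flip (478713/511681) -> (511681/478713): both odd, 478713 mod 4 = 1, 511681 mod 4 = 1, so the flip contributes +1; sign now +1
(511681/478713): 511681 mod 478713 = 32968, so (511681/478713) = (32968/478713)
factor out 2^3: 32968 = 2^3·4121; with 478713 mod 8 = 1, (2/478713) = +1; sign now +1; continue with (4121/478713)
flip (4121/478713) -> (478713/4121): both odd, 4121 mod 4 = 1, 478713 mod 4 = 1, so the flip contributes +1; sign now +1
(478713/4121): 478713 mod 4121 = 677, so (478713/4121) = (677/4121)
flip (677/4121) -> (4121/677): both odd, 677 mod 4 = 1, 4121 mod 4 = 1, so the flip contributes +1; sign now +1
(4121/677): 4121 mod 677 = 59, so (4121/677) = (59/677)
flip (59/677) -> (677/59): both odd, 59 mod 4 = 3, 677 mod 4 = 1, so the flip contributes +1; sign now +1
(677/59): 677 mod 59 = 28, so (677/59) = (28/59)
factor out 2^2: 28 = 2^2·7; with 59 mod 8 = 3, (2/59) = -1; sign now +1; continue with (7/59)
flip (7/59) -> (59/7): both odd, 7 mod 4 = 3, 59 mod 4 = 3, so the flip contributes -1; sign now -1
(59/7): 59 mod 7 = 3, so (59/7) = (3/7)
flip (3/7) -> (7/3): both odd, 3 mod 4 = 3, 7 mod 4 = 3, so the flip contributes -1; sign now +1
(7/3): 7 mod 3 = 1, so (7/3) = (1/3)
reached (1/3) = 1, so the symbol is +1

1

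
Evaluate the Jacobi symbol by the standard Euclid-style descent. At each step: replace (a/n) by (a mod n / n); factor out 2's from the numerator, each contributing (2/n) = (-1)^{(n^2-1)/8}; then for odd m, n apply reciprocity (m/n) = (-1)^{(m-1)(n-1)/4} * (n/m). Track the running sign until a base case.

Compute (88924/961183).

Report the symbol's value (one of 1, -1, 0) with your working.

1

factor out 2^2: 88924 = 2^2·22231; with 961183 mod 8 = 7, (2/961183) = +1; sign now +1; continue with (22231/961183)
flip (22231/961183) -> (961183/22231): both odd, 22231 mod 4 = 3, 961183 mod 4 = 3, so the flip contributes -1; sign now -1
(961183/22231): 961183 mod 22231 = 5250, so (961183/22231) = (5250/22231)
factor out 2^1: 5250 = 2^1·2625; with 22231 mod 8 = 7, (2/22231) = +1; sign now -1; continue with (2625/22231)
flip (2625/22231) -> (22231/2625): both odd, 2625 mod 4 = 1, 22231 mod 4 = 3, so the flip contributes +1; sign now -1
(22231/2625): 22231 mod 2625 = 1231, so (22231/2625) = (1231/2625)
flip (1231/2625) -> (2625/1231): both odd, 1231 mod 4 = 3, 2625 mod 4 = 1, so the flip contributes +1; sign now -1
(2625/1231): 2625 mod 1231 = 163, so (2625/1231) = (163/1231)
flip (163/1231) -> (1231/163): both odd, 163 mod 4 = 3, 1231 mod 4 = 3, so the flip contributes -1; sign now +1
(1231/163): 1231 mod 163 = 90, so (1231/163) = (90/163)
factor out 2^1: 90 = 2^1·45; with 163 mod 8 = 3, (2/163) = -1; sign now -1; continue with (45/163)
flip (45/163) -> (163/45): both odd, 45 mod 4 = 1, 163 mod 4 = 3, so the flip contributes +1; sign now -1
(163/45): 163 mod 45 = 28, so (163/45) = (28/45)
factor out 2^2: 28 = 2^2·7; with 45 mod 8 = 5, (2/45) = -1; sign now -1; continue with (7/45)
flip (7/45) -> (45/7): both odd, 7 mod 4 = 3, 45 mod 4 = 1, so the flip contributes +1; sign now -1
(45/7): 45 mod 7 = 3, so (45/7) = (3/7)
flip (3/7) -> (7/3): both odd, 3 mod 4 = 3, 7 mod 4 = 3, so the flip contributes -1; sign now +1
(7/3): 7 mod 3 = 1, so (7/3) = (1/3)
reached (1/3) = 1, so the symbol is +1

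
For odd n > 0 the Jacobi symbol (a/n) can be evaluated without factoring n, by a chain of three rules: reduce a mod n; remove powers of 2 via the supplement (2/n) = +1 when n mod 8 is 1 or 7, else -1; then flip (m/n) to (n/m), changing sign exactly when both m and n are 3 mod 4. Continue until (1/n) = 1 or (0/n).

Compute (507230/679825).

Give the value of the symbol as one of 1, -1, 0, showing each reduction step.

507230 = 2^1·253615; (2/679825) = +1 since 679825 mod 8 = 1, so (507230/679825) = (+1)^1·(253615/679825); sign now +1
reciprocity: (253615/679825) = +1·(679825/253615) since 253615 mod 4 = 3, 679825 mod 4 = 1; sign now +1
(679825/253615) = (172595/253615)   [reduce mod 253615]
reciprocity: (172595/253615) = -1·(253615/172595) since 172595 mod 4 = 3, 253615 mod 4 = 3; sign now -1
(253615/172595) = (81020/172595)   [reduce mod 172595]
81020 = 2^2·20255; (2/172595) = -1 since 172595 mod 8 = 3, so (81020/172595) = (-1)^2·(20255/172595); sign now -1
reciprocity: (20255/172595) = -1·(172595/20255) since 20255 mod 4 = 3, 172595 mod 4 = 3; sign now +1
(172595/20255) = (10555/20255)   [reduce mod 20255]
reciprocity: (10555/20255) = -1·(20255/10555) since 10555 mod 4 = 3, 20255 mod 4 = 3; sign now -1
(20255/10555) = (9700/10555)   [reduce mod 10555]
9700 = 2^2·2425; (2/10555) = -1 since 10555 mod 8 = 3, so (9700/10555) = (-1)^2·(2425/10555); sign now -1
reciprocity: (2425/10555) = +1·(10555/2425) since 2425 mod 4 = 1, 10555 mod 4 = 3; sign now -1
(10555/2425) = (855/2425)   [reduce mod 2425]
reciprocity: (855/2425) = +1·(2425/855) since 855 mod 4 = 3, 2425 mod 4 = 1; sign now -1
(2425/855) = (715/855)   [reduce mod 855]
reciprocity: (715/855) = -1·(855/715) since 715 mod 4 = 3, 855 mod 4 = 3; sign now +1
(855/715) = (140/715)   [reduce mod 715]
140 = 2^2·35; (2/715) = -1 since 715 mod 8 = 3, so (140/715) = (-1)^2·(35/715); sign now +1
reciprocity: (35/715) = -1·(715/35) since 35 mod 4 = 3, 715 mod 4 = 3; sign now -1
(715/35) = (15/35)   [reduce mod 35]
reciprocity: (15/35) = -1·(35/15) since 15 mod 4 = 3, 35 mod 4 = 3; sign now +1
(35/15) = (5/15)   [reduce mod 15]
reciprocity: (5/15) = +1·(15/5) since 5 mod 4 = 1, 15 mod 4 = 3; sign now +1
(15/5) = (0/5)   [reduce mod 5]
(0/5) = 0   [gcd(a, n) > 1]; final value = 0

0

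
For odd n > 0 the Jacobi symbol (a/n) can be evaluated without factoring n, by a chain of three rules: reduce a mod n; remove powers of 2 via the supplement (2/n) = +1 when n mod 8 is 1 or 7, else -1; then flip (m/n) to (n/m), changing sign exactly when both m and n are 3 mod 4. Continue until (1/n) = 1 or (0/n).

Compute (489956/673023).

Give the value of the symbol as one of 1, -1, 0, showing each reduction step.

factor out 2^2: 489956 = 2^2·122489; with 673023 mod 8 = 7, (2/673023) = +1; sign now +1; continue with (122489/673023)
flip (122489/673023) -> (673023/122489): both odd, 122489 mod 4 = 1, 673023 mod 4 = 3, so the flip contributes +1; sign now +1
(673023/122489): 673023 mod 122489 = 60578, so (673023/122489) = (60578/122489)
factor out 2^1: 60578 = 2^1·30289; with 122489 mod 8 = 1, (2/122489) = +1; sign now +1; continue with (30289/122489)
flip (30289/122489) -> (122489/30289): both odd, 30289 mod 4 = 1, 122489 mod 4 = 1, so the flip contributes +1; sign now +1
(122489/30289): 122489 mod 30289 = 1333, so (122489/30289) = (1333/30289)
flip (1333/30289) -> (30289/1333): both odd, 1333 mod 4 = 1, 30289 mod 4 = 1, so the flip contributes +1; sign now +1
(30289/1333): 30289 mod 1333 = 963, so (30289/1333) = (963/1333)
flip (963/1333) -> (1333/963): both odd, 963 mod 4 = 3, 1333 mod 4 = 1, so the flip contributes +1; sign now +1
(1333/963): 1333 mod 963 = 370, so (1333/963) = (370/963)
factor out 2^1: 370 = 2^1·185; with 963 mod 8 = 3, (2/963) = -1; sign now -1; continue with (185/963)
flip (185/963) -> (963/185): both odd, 185 mod 4 = 1, 963 mod 4 = 3, so the flip contributes +1; sign now -1
(963/185): 963 mod 185 = 38, so (963/185) = (38/185)
factor out 2^1: 38 = 2^1·19; with 185 mod 8 = 1, (2/185) = +1; sign now -1; continue with (19/185)
flip (19/185) -> (185/19): both odd, 19 mod 4 = 3, 185 mod 4 = 1, so the flip contributes +1; sign now -1
(185/19): 185 mod 19 = 14, so (185/19) = (14/19)
factor out 2^1: 14 = 2^1·7; with 19 mod 8 = 3, (2/19) = -1; sign now +1; continue with (7/19)
flip (7/19) -> (19/7): both odd, 7 mod 4 = 3, 19 mod 4 = 3, so the flip contributes -1; sign now -1
(19/7): 19 mod 7 = 5, so (19/7) = (5/7)
flip (5/7) -> (7/5): both odd, 5 mod 4 = 1, 7 mod 4 = 3, so the flip contributes +1; sign now -1
(7/5): 7 mod 5 = 2, so (7/5) = (2/5)
factor out 2^1: 2 = 2^1·1; with 5 mod 8 = 5, (2/5) = -1; sign now +1; continue with (1/5)
reached (1/5) = 1, so the symbol is +1

1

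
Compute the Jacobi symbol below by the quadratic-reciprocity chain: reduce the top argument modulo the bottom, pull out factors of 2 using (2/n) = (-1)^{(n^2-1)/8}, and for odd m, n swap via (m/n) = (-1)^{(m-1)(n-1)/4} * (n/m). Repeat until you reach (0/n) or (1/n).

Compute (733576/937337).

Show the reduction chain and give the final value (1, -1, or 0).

factor out 2^3: 733576 = 2^3·91697; with 937337 mod 8 = 1, (2/937337) = +1; sign now +1; continue with (91697/937337)
flip (91697/937337) -> (937337/91697): both odd, 91697 mod 4 = 1, 937337 mod 4 = 1, so the flip contributes +1; sign now +1
(937337/91697): 937337 mod 91697 = 20367, so (937337/91697) = (20367/91697)
flip (20367/91697) -> (91697/20367): both odd, 20367 mod 4 = 3, 91697 mod 4 = 1, so the flip contributes +1; sign now +1
(91697/20367): 91697 mod 20367 = 10229, so (91697/20367) = (10229/20367)
flip (10229/20367) -> (20367/10229): both odd, 10229 mod 4 = 1, 20367 mod 4 = 3, so the flip contributes +1; sign now +1
(20367/10229): 20367 mod 10229 = 10138, so (20367/10229) = (10138/10229)
factor out 2^1: 10138 = 2^1·5069; with 10229 mod 8 = 5, (2/10229) = -1; sign now -1; continue with (5069/10229)
flip (5069/10229) -> (10229/5069): both odd, 5069 mod 4 = 1, 10229 mod 4 = 1, so the flip contributes +1; sign now -1
(10229/5069): 10229 mod 5069 = 91, so (10229/5069) = (91/5069)
flip (91/5069) -> (5069/91): both odd, 91 mod 4 = 3, 5069 mod 4 = 1, so the flip contributes +1; sign now -1
(5069/91): 5069 mod 91 = 64, so (5069/91) = (64/91)
factor out 2^6: 64 = 2^6·1; with 91 mod 8 = 3, (2/91) = -1; sign now -1; continue with (1/91)
reached (1/91) = 1, so the symbol is -1

-1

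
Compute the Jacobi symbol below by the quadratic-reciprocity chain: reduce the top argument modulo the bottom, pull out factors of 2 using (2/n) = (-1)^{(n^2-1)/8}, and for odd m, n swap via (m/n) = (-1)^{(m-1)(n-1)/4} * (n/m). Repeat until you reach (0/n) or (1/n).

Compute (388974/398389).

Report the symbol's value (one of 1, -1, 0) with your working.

0

388974 = 2^1·194487; (2/398389) = -1 since 398389 mod 8 = 5, so (388974/398389) = (-1)^1·(194487/398389); sign now -1
reciprocity: (194487/398389) = +1·(398389/194487) since 194487 mod 4 = 3, 398389 mod 4 = 1; sign now -1
(398389/194487) = (9415/194487)   [reduce mod 194487]
reciprocity: (9415/194487) = -1·(194487/9415) since 9415 mod 4 = 3, 194487 mod 4 = 3; sign now +1
(194487/9415) = (6187/9415)   [reduce mod 9415]
reciprocity: (6187/9415) = -1·(9415/6187) since 6187 mod 4 = 3, 9415 mod 4 = 3; sign now -1
(9415/6187) = (3228/6187)   [reduce mod 6187]
3228 = 2^2·807; (2/6187) = -1 since 6187 mod 8 = 3, so (3228/6187) = (-1)^2·(807/6187); sign now -1
reciprocity: (807/6187) = -1·(6187/807) since 807 mod 4 = 3, 6187 mod 4 = 3; sign now +1
(6187/807) = (538/807)   [reduce mod 807]
538 = 2^1·269; (2/807) = +1 since 807 mod 8 = 7, so (538/807) = (+1)^1·(269/807); sign now +1
reciprocity: (269/807) = +1·(807/269) since 269 mod 4 = 1, 807 mod 4 = 3; sign now +1
(807/269) = (0/269)   [reduce mod 269]
(0/269) = 0   [gcd(a, n) > 1]; final value = 0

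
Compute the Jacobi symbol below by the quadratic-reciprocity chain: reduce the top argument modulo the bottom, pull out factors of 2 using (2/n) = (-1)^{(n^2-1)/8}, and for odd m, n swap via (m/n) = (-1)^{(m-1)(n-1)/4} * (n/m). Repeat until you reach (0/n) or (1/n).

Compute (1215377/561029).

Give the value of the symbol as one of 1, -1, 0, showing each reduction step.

-1

(1215377/561029): 1215377 mod 561029 = 93319, so (1215377/561029) = (93319/561029)
flip (93319/561029) -> (561029/93319): both odd, 93319 mod 4 = 3, 561029 mod 4 = 1, so the flip contributes +1; sign now +1
(561029/93319): 561029 mod 93319 = 1115, so (561029/93319) = (1115/93319)
flip (1115/93319) -> (93319/1115): both odd, 1115 mod 4 = 3, 93319 mod 4 = 3, so the flip contributes -1; sign now -1
(93319/1115): 93319 mod 1115 = 774, so (93319/1115) = (774/1115)
factor out 2^1: 774 = 2^1·387; with 1115 mod 8 = 3, (2/1115) = -1; sign now +1; continue with (387/1115)
flip (387/1115) -> (1115/387): both odd, 387 mod 4 = 3, 1115 mod 4 = 3, so the flip contributes -1; sign now -1
(1115/387): 1115 mod 387 = 341, so (1115/387) = (341/387)
flip (341/387) -> (387/341): both odd, 341 mod 4 = 1, 387 mod 4 = 3, so the flip contributes +1; sign now -1
(387/341): 387 mod 341 = 46, so (387/341) = (46/341)
factor out 2^1: 46 = 2^1·23; with 341 mod 8 = 5, (2/341) = -1; sign now +1; continue with (23/341)
flip (23/341) -> (341/23): both odd, 23 mod 4 = 3, 341 mod 4 = 1, so the flip contributes +1; sign now +1
(341/23): 341 mod 23 = 19, so (341/23) = (19/23)
flip (19/23) -> (23/19): both odd, 19 mod 4 = 3, 23 mod 4 = 3, so the flip contributes -1; sign now -1
(23/19): 23 mod 19 = 4, so (23/19) = (4/19)
factor out 2^2: 4 = 2^2·1; with 19 mod 8 = 3, (2/19) = -1; sign now -1; continue with (1/19)
reached (1/19) = 1, so the symbol is -1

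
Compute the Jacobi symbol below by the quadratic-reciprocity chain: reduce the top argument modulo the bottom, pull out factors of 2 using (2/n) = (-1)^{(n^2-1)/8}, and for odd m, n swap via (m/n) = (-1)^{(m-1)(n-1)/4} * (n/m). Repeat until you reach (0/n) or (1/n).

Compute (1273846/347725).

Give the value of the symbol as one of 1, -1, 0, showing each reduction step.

0

(1273846/347725): 1273846 mod 347725 = 230671, so (1273846/347725) = (230671/347725)
flip (230671/347725) -> (347725/230671): both odd, 230671 mod 4 = 3, 347725 mod 4 = 1, so the flip contributes +1; sign now +1
(347725/230671): 347725 mod 230671 = 117054, so (347725/230671) = (117054/230671)
factor out 2^1: 117054 = 2^1·58527; with 230671 mod 8 = 7, (2/230671) = +1; sign now +1; continue with (58527/230671)
flip (58527/230671) -> (230671/58527): both odd, 58527 mod 4 = 3, 230671 mod 4 = 3, so the flip contributes -1; sign now -1
(230671/58527): 230671 mod 58527 = 55090, so (230671/58527) = (55090/58527)
factor out 2^1: 55090 = 2^1·27545; with 58527 mod 8 = 7, (2/58527) = +1; sign now -1; continue with (27545/58527)
flip (27545/58527) -> (58527/27545): both odd, 27545 mod 4 = 1, 58527 mod 4 = 3, so the flip contributes +1; sign now -1
(58527/27545): 58527 mod 27545 = 3437, so (58527/27545) = (3437/27545)
flip (3437/27545) -> (27545/3437): both odd, 3437 mod 4 = 1, 27545 mod 4 = 1, so the flip contributes +1; sign now -1
(27545/3437): 27545 mod 3437 = 49, so (27545/3437) = (49/3437)
flip (49/3437) -> (3437/49): both odd, 49 mod 4 = 1, 3437 mod 4 = 1, so the flip contributes +1; sign now -1
(3437/49): 3437 mod 49 = 7, so (3437/49) = (7/49)
flip (7/49) -> (49/7): both odd, 7 mod 4 = 3, 49 mod 4 = 1, so the flip contributes +1; sign now -1
(49/7): 49 mod 7 = 0, so (49/7) = (0/7)
reached (0/7); gcd(a, n) > 1, so (0/7) = 0 and the symbol is 0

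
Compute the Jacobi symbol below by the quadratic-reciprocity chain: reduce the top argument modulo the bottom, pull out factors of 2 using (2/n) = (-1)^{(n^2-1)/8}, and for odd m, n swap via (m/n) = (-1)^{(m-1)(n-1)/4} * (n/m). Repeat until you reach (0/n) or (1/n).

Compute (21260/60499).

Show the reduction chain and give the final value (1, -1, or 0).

1

factor out 2^2: 21260 = 2^2·5315; with 60499 mod 8 = 3, (2/60499) = -1; sign now +1; continue with (5315/60499)
flip (5315/60499) -> (60499/5315): both odd, 5315 mod 4 = 3, 60499 mod 4 = 3, so the flip contributes -1; sign now -1
(60499/5315): 60499 mod 5315 = 2034, so (60499/5315) = (2034/5315)
factor out 2^1: 2034 = 2^1·1017; with 5315 mod 8 = 3, (2/5315) = -1; sign now +1; continue with (1017/5315)
flip (1017/5315) -> (5315/1017): both odd, 1017 mod 4 = 1, 5315 mod 4 = 3, so the flip contributes +1; sign now +1
(5315/1017): 5315 mod 1017 = 230, so (5315/1017) = (230/1017)
factor out 2^1: 230 = 2^1·115; with 1017 mod 8 = 1, (2/1017) = +1; sign now +1; continue with (115/1017)
flip (115/1017) -> (1017/115): both odd, 115 mod 4 = 3, 1017 mod 4 = 1, so the flip contributes +1; sign now +1
(1017/115): 1017 mod 115 = 97, so (1017/115) = (97/115)
flip (97/115) -> (115/97): both odd, 97 mod 4 = 1, 115 mod 4 = 3, so the flip contributes +1; sign now +1
(115/97): 115 mod 97 = 18, so (115/97) = (18/97)
factor out 2^1: 18 = 2^1·9; with 97 mod 8 = 1, (2/97) = +1; sign now +1; continue with (9/97)
flip (9/97) -> (97/9): both odd, 9 mod 4 = 1, 97 mod 4 = 1, so the flip contributes +1; sign now +1
(97/9): 97 mod 9 = 7, so (97/9) = (7/9)
flip (7/9) -> (9/7): both odd, 7 mod 4 = 3, 9 mod 4 = 1, so the flip contributes +1; sign now +1
(9/7): 9 mod 7 = 2, so (9/7) = (2/7)
factor out 2^1: 2 = 2^1·1; with 7 mod 8 = 7, (2/7) = +1; sign now +1; continue with (1/7)
reached (1/7) = 1, so the symbol is +1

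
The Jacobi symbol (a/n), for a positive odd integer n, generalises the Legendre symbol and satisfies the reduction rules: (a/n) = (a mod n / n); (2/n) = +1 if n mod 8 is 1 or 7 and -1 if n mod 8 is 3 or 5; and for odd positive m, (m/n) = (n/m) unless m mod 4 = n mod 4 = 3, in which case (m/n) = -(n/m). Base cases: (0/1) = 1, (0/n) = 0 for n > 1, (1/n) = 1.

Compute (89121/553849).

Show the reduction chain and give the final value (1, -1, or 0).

-1

flip (89121/553849) -> (553849/89121): both odd, 89121 mod 4 = 1, 553849 mod 4 = 1, so the flip contributes +1; sign now +1
(553849/89121): 553849 mod 89121 = 19123, so (553849/89121) = (19123/89121)
flip (19123/89121) -> (89121/19123): both odd, 19123 mod 4 = 3, 89121 mod 4 = 1, so the flip contributes +1; sign now +1
(89121/19123): 89121 mod 19123 = 12629, so (89121/19123) = (12629/19123)
flip (12629/19123) -> (19123/12629): both odd, 12629 mod 4 = 1, 19123 mod 4 = 3, so the flip contributes +1; sign now +1
(19123/12629): 19123 mod 12629 = 6494, so (19123/12629) = (6494/12629)
factor out 2^1: 6494 = 2^1·3247; with 12629 mod 8 = 5, (2/12629) = -1; sign now -1; continue with (3247/12629)
flip (3247/12629) -> (12629/3247): both odd, 3247 mod 4 = 3, 12629 mod 4 = 1, so the flip contributes +1; sign now -1
(12629/3247): 12629 mod 3247 = 2888, so (12629/3247) = (2888/3247)
factor out 2^3: 2888 = 2^3·361; with 3247 mod 8 = 7, (2/3247) = +1; sign now -1; continue with (361/3247)
flip (361/3247) -> (3247/361): both odd, 361 mod 4 = 1, 3247 mod 4 = 3, so the flip contributes +1; sign now -1
(3247/361): 3247 mod 361 = 359, so (3247/361) = (359/361)
flip (359/361) -> (361/359): both odd, 359 mod 4 = 3, 361 mod 4 = 1, so the flip contributes +1; sign now -1
(361/359): 361 mod 359 = 2, so (361/359) = (2/359)
factor out 2^1: 2 = 2^1·1; with 359 mod 8 = 7, (2/359) = +1; sign now -1; continue with (1/359)
reached (1/359) = 1, so the symbol is -1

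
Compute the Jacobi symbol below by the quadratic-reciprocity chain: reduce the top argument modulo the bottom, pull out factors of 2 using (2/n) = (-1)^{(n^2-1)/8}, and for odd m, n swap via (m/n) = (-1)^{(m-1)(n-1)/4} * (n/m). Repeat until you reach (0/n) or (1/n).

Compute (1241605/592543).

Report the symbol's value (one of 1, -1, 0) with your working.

-1

(1241605/592543): 1241605 mod 592543 = 56519, so (1241605/592543) = (56519/592543)
flip (56519/592543) -> (592543/56519): both odd, 56519 mod 4 = 3, 592543 mod 4 = 3, so the flip contributes -1; sign now -1
(592543/56519): 592543 mod 56519 = 27353, so (592543/56519) = (27353/56519)
flip (27353/56519) -> (56519/27353): both odd, 27353 mod 4 = 1, 56519 mod 4 = 3, so the flip contributes +1; sign now -1
(56519/27353): 56519 mod 27353 = 1813, so (56519/27353) = (1813/27353)
flip (1813/27353) -> (27353/1813): both odd, 1813 mod 4 = 1, 27353 mod 4 = 1, so the flip contributes +1; sign now -1
(27353/1813): 27353 mod 1813 = 158, so (27353/1813) = (158/1813)
factor out 2^1: 158 = 2^1·79; with 1813 mod 8 = 5, (2/1813) = -1; sign now +1; continue with (79/1813)
flip (79/1813) -> (1813/79): both odd, 79 mod 4 = 3, 1813 mod 4 = 1, so the flip contributes +1; sign now +1
(1813/79): 1813 mod 79 = 75, so (1813/79) = (75/79)
flip (75/79) -> (79/75): both odd, 75 mod 4 = 3, 79 mod 4 = 3, so the flip contributes -1; sign now -1
(79/75): 79 mod 75 = 4, so (79/75) = (4/75)
factor out 2^2: 4 = 2^2·1; with 75 mod 8 = 3, (2/75) = -1; sign now -1; continue with (1/75)
reached (1/75) = 1, so the symbol is -1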